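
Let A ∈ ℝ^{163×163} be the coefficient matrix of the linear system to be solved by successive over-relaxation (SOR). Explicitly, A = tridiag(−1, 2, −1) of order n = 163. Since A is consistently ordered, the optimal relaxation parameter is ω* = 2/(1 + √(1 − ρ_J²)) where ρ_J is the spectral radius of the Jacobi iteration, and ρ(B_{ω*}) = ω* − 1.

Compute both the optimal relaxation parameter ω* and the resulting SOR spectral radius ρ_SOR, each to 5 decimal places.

ω* = 1.96241, ρ_SOR = 0.96241

n=163: λ(B_J) = 1 − λ(A)/2 = cos(kπ/164); k=1 gives ρ_J = 0.99982.
√(1−ρ_J²) simplifies to sin(π/164) = 0.019155.
So ω* = 2/1.019155 = 1.96241 (Young).
ρ(B_{ω*}) = ω*−1 = 0.96241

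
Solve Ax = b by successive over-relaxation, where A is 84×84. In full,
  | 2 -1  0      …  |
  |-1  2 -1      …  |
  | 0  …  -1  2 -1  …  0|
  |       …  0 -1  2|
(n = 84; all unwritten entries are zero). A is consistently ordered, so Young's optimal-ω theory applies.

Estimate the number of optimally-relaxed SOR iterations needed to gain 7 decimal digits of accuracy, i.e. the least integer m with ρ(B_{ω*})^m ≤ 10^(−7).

[ρ_J] n=84: ρ(B_J) = cos(π/(n+1)) = cos(π/85) = 0.9993171.
root = sin(π/85) = 0.0369515  (since 1−cos² = sin²).
ω* = 2/(1+0.0369515) = 1.9287305
At ω = 1.9287305 every |λ(B_ω)| = ω−1, so ρ_SOR = 0.9287305.
(0.9287305)^m ≤ 10^{−7}  ⇒  m·ln(0.9287305) ≤ −7·ln10  ⇒  m ≥ 217.999  ⇒  m = 218

m = 218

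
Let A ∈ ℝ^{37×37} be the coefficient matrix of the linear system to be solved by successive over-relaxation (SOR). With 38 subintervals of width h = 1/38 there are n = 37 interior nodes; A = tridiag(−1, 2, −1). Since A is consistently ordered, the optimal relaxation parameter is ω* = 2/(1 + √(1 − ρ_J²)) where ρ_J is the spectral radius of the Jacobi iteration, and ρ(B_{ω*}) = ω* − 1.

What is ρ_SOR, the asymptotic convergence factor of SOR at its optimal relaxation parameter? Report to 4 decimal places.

ρ_SOR = 0.8474

½·tridiag(1,0,1) at n=37: λ_k = cos(kπ/38); max |λ| at k=1 ⇒ ρ_J = cos(π/38) ≈ 0.9966.
√(1−ρ_J²) simplifies to sin(π/38) = 0.08258.
ω* = 2 / (1 + 0.08258) = 2 / 1.08258 ≈ 1.8474.
ρ_SOR = ω* − 1 = 1.8474 − 1 = 0.8474.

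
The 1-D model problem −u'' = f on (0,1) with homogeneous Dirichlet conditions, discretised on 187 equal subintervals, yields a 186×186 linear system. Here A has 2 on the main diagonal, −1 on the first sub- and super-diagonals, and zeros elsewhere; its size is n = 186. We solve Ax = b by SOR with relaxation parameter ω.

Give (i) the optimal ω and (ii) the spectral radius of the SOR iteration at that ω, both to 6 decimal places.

B_J for the 186×186 system has eigenvalues cos(kπ/187); ρ_J = cos(π/187) = 0.999859.
root = sin(π/187) = 0.0167992  (since 1−cos² = sin²).
ω* = 2/(1+0.0167992) = 1.966957
ρ_SOR = ω* − 1 ≈ 0.966957.

ω* = 1.966957, ρ_SOR = 0.966957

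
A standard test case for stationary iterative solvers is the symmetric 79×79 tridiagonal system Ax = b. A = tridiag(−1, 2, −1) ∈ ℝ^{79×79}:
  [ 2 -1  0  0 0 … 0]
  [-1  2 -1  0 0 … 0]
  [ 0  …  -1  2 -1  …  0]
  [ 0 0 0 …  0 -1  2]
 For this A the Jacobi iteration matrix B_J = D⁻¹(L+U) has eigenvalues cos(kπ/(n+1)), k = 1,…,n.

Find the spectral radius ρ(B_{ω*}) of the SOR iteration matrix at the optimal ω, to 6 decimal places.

B_J for the 79×79 system has eigenvalues cos(kπ/80); ρ_J = cos(π/80) = 0.999229.
root = sin(π/80) = 0.0392598  (since 1−cos² = sin²).
ω* = 2 / (1 + 0.0392598) = 2 / 1.0392598 ≈ 1.924447.
and ρ(B_{ω*}) = 1.924447 − 1 = 0.924447.

ρ_SOR = 0.924447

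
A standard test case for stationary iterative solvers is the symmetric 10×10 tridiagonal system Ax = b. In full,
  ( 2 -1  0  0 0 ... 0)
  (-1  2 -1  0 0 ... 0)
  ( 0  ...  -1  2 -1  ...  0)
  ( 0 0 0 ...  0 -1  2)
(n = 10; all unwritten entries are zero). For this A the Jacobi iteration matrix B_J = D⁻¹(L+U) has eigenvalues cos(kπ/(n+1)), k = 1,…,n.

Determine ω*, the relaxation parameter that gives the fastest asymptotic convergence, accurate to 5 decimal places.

spectrum of D⁻¹(L+U) = {cos(kπ/11) : 1≤k≤10}; ρ_J = cos(π/11) = 0.95949.
√(1−ρ_J²) = |sin(π/11)| = 0.281733
Young: ω* = 2/(1+√(1−ρ_J²)) = 2/(1+0.281733) = 2/1.281733 = 1.56039.
[ρ_SOR] ω* − 1 = 0.56039.

ω* = 1.56039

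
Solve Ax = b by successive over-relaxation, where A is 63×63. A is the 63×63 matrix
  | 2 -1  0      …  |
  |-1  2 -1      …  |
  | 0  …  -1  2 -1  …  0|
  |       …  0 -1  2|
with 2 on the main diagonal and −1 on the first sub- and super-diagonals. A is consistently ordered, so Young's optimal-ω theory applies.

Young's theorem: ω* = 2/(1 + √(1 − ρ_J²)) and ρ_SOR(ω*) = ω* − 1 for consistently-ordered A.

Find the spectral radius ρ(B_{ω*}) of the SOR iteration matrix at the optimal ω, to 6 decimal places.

ρ_SOR = 0.906455

ρ_J = max_k |cos(kπ/64)| = cos(π/64) = 0.998795
√(1−ρ_J²) = |sin(π/64)| = 0.0490677
[ω*] 2 ÷ (1 + 0.0490677) = 2 ÷ 1.0490677 = 1.906455.
Hence ρ(B_{ω*}) = 1.906455 − 1 = 0.906455.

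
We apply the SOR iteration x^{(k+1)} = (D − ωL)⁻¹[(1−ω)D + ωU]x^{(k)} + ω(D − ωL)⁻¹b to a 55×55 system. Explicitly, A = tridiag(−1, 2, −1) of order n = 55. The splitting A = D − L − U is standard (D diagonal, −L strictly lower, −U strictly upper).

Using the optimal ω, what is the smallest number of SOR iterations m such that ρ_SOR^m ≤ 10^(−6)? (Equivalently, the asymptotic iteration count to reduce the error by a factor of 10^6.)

spectrum of D⁻¹(L+U) = {cos(kπ/56) : 1≤k≤55}; ρ_J = cos(π/56) = 0.9984268.
√(1−ρ_J²) simplifies to sin(π/56) = 0.0560704.
[ω*] 2 ÷ (1 + 0.0560704) = 2 ÷ 1.0560704 = 1.8938131.
ρ_SOR = ω* − 1 ≈ 0.8938131.
ρ_SOR^m ≤ 10^(−6) ⇔ m ≥ 6·ln10/(−ln 0.8938131) = 13.8155/0.112259 = 123.068; m = ⌈123.068⌉ = 124.

m = 124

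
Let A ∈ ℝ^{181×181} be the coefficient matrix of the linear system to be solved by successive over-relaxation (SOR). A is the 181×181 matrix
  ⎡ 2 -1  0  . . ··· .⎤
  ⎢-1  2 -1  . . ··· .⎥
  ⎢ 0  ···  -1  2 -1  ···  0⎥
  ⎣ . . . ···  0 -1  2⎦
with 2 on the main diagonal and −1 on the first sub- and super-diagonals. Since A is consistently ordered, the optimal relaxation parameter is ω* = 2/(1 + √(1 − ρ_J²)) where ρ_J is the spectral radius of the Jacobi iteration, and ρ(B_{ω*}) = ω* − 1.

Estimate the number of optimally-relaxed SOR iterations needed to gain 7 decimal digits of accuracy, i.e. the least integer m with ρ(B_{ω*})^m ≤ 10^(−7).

m = 467

[ρ_J] n=181: ρ(B_J) = cos(π/(n+1)) = cos(π/182) = 0.9998510.
√(1−ρ_J²) simplifies to sin(π/182) = 0.0172606.
Then 2/(1+√(1−ρ_J²)) = 2/(1+0.0172606); ω* = 2/1.0172606 = 1.9660645.
and ρ(B_{ω*}) = 1.9660645 − 1 = 0.9660645.
m ≥ 7·ln10 / (−ln 0.9660645) = 466.857; smallest integer m = 467.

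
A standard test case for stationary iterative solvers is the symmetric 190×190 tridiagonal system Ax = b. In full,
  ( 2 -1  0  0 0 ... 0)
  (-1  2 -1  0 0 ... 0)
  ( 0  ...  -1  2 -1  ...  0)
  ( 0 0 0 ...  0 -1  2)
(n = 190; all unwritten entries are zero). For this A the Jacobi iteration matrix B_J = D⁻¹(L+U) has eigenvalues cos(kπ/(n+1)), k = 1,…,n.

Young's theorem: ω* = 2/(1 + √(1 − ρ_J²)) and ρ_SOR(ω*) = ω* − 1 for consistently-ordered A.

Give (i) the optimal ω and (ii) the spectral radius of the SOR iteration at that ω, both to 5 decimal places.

n=190: λ(B_J) = 1 − λ(A)/2 = cos(kπ/191); k=1 gives ρ_J = 0.99986.
1 − cos²(π/191) = sin²(π/191) ⇒ √(1−ρ_J²) = sin(π/191) = 0.016447.
Then 2/(1+√(1−ρ_J²)) = 2/(1+0.016447); ω* = 2/1.016447 = 1.96764.
At ω = 1.96764 every |λ(B_ω)| = ω−1, so ρ_SOR = 0.96764.

ω* = 1.96764, ρ_SOR = 0.96764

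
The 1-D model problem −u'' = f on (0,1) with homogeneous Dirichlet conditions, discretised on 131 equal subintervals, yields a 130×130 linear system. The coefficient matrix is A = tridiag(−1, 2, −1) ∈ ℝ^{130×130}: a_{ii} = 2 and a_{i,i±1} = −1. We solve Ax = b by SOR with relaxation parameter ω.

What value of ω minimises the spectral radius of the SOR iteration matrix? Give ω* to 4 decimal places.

ρ_J = max_k |cos(kπ/131)| = cos(π/131) = 0.9997
√(1−ρ_J²) simplifies to sin(π/131) = 0.02398.
Then 2/(1+√(1−ρ_J²)) = 2/(1+0.02398); ω* = 2/1.02398 = 1.9532.
ρ_SOR = ω* − 1 = 1.9532 − 1 = 0.9532.

ω* = 1.9532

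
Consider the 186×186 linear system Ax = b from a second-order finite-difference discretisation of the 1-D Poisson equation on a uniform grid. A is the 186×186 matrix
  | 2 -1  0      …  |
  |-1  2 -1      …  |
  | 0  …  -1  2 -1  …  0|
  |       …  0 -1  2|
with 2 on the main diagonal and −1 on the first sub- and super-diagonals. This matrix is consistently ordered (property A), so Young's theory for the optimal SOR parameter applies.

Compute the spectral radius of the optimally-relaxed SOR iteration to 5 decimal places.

With n=186, ρ(Jacobi) = cos(π/187) = 0.99986.
√(1−ρ_J²) simplifies to sin(π/187) = 0.016799.
Then 2/(1+√(1−ρ_J²)) = 2/(1+0.016799); ω* = 2/1.016799 = 1.96696.
ρ_SOR = ω* − 1 ≈ 0.96696.

ρ_SOR = 0.96696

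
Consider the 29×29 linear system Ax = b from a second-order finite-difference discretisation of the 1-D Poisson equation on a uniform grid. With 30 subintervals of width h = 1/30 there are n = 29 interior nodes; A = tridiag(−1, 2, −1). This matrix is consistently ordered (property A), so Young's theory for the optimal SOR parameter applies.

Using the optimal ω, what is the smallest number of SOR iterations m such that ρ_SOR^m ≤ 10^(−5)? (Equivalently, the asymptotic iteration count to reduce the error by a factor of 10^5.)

m = 55

With n=29, ρ(Jacobi) = cos(π/30) = 0.9945219.
root = sin(π/30) = 0.1045285  (since 1−cos² = sin²).
Young: ω* = 2/(1+√(1−ρ_J²)) = 2/(1+0.1045285) = 2/1.1045285 = 1.8107274.
ρ(B_{ω*}) = ω*−1 = 0.8107274
For 5 digits: m = 5·ln10 / (−ln 0.8107274) = 11.5129/0.209823 = 54.870; round up → m = 55.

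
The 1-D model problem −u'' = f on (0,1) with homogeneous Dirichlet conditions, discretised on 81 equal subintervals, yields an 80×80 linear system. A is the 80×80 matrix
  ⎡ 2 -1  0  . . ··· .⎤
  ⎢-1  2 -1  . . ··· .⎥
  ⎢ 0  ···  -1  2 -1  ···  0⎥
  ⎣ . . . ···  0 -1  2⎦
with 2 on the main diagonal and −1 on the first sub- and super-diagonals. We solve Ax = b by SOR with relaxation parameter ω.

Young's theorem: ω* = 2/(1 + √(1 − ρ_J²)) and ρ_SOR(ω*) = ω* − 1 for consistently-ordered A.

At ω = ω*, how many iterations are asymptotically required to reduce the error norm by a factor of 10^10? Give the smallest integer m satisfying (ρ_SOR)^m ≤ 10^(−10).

m = 297

n=80: λ(B_J) = 1 − λ(A)/2 = cos(kπ/81); k=1 gives ρ_J = 0.9992480.
1 − cos²(π/81) = sin²(π/81) ⇒ √(1−ρ_J²) = sin(π/81) = 0.0387754.
Then 2/(1+√(1−ρ_J²)) = 2/(1+0.0387754); ω* = 2/1.0387754 = 1.9253440.
[ρ_SOR] ω* − 1 = 0.9253440.
For 10 digits: m = 10·ln10 / (−ln 0.9253440) = 23.0259/0.0775897 = 296.765; round up → m = 297.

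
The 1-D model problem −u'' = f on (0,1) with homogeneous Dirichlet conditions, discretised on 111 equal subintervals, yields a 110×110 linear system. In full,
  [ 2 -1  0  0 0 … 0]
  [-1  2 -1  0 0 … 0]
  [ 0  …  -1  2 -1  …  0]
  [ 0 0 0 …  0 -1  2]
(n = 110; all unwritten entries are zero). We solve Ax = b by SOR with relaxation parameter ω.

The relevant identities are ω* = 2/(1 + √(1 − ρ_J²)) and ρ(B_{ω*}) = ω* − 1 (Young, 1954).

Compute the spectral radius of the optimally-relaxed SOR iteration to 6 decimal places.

½·tridiag(1,0,1) at n=110: λ_k = cos(kπ/111); max |λ| at k=1 ⇒ ρ_J = cos(π/111) ≈ 0.999600.
√(1−ρ_J²) simplifies to sin(π/111) = 0.0282989.
So ω* = 2/1.0282989 = 1.944960 (Young).
and ρ(B_{ω*}) = 1.944960 − 1 = 0.944960.

ρ_SOR = 0.944960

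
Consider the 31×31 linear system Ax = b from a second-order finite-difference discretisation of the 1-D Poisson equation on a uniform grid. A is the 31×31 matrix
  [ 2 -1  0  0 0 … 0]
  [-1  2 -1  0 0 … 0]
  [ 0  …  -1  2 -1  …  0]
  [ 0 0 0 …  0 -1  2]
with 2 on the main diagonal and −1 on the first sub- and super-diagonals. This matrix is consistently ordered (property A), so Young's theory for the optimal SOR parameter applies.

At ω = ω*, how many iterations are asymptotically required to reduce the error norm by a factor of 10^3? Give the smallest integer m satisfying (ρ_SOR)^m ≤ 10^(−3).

spectrum of D⁻¹(L+U) = {cos(kπ/32) : 1≤k≤31}; ρ_J = cos(π/32) = 0.9951847.
√(1−ρ_J²) simplifies to sin(π/32) = 0.0980171.
[ω*] 2 ÷ (1 + 0.0980171) = 2 ÷ 1.0980171 = 1.8214653.
ρ_SOR = ω* − 1 = 1.8214653 − 1 = 0.8214653.
ρ_SOR^m ≤ 10^(−3) ⇔ m ≥ 3·ln10/(−ln 0.8214653) = 6.90776/0.196666 = 35.124; m = ⌈35.124⌉ = 36.

m = 36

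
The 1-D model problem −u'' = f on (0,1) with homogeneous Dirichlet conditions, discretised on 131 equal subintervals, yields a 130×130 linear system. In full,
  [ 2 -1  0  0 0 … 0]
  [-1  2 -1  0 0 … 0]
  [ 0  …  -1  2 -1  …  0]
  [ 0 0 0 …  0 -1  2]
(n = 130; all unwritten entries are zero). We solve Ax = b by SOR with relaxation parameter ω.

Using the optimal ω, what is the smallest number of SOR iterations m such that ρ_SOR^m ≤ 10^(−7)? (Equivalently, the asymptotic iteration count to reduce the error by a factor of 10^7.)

m = 337

n=130: λ(B_J) = 1 − λ(A)/2 = cos(kπ/131); k=1 gives ρ_J = 0.9997125.
√(1−ρ_J²) = |sin(π/131)| = 0.0239793
ω* = 2 / (1 + 0.0239793) = 2 / 1.0239793 ≈ 1.9531645.
Hence ρ(B_{ω*}) = 1.9531645 − 1 = 0.9531645.
m ≥ 7·ln10 / (−ln 0.9531645) = 336.019; smallest integer m = 337.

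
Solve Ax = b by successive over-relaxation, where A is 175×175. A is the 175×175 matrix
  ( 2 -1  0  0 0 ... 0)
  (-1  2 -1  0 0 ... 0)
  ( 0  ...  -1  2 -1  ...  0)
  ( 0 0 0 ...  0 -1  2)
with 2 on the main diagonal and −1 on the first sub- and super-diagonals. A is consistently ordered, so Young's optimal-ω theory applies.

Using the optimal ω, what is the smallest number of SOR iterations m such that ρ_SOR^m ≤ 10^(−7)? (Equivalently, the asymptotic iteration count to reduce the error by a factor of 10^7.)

m = 452

ρ_J = max_k |cos(kπ/176)| = cos(π/176) = 0.9998407
√(1−ρ_J²) = |sin(π/176)| = 0.0178490
ω* = 2 / (1 + 0.0178490) = 2 / 1.0178490 ≈ 1.9649280.
ρ(B_{ω*}) = ω*−1 = 0.9649280
(0.9649280)^m ≤ 10^{−7}  ⇒  m·ln(0.9649280) ≤ −7·ln10  ⇒  m ≥ 451.465  ⇒  m = 452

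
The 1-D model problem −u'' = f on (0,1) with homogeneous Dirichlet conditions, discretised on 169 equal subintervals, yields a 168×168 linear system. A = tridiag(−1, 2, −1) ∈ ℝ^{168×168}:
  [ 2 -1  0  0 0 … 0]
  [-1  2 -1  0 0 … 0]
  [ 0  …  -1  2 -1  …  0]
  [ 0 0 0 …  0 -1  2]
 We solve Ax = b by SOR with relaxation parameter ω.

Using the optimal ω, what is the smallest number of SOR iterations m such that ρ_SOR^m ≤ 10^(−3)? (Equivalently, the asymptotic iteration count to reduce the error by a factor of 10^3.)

m = 186

spectrum of D⁻¹(L+U) = {cos(kπ/169) : 1≤k≤168}; ρ_J = cos(π/169) = 0.9998272.
√(1 − cos²(π/169)) = sin(π/169) ≈ 0.0185882.
ω* = 2/(1+0.0185882) = 1.9635020
ρ_SOR = ω* − 1 ≈ 0.9635020.
(0.9635020)^m ≤ 10^{−3}  ⇒  m·ln(0.9635020) ≤ −3·ln10  ⇒  m ≥ 185.789  ⇒  m = 186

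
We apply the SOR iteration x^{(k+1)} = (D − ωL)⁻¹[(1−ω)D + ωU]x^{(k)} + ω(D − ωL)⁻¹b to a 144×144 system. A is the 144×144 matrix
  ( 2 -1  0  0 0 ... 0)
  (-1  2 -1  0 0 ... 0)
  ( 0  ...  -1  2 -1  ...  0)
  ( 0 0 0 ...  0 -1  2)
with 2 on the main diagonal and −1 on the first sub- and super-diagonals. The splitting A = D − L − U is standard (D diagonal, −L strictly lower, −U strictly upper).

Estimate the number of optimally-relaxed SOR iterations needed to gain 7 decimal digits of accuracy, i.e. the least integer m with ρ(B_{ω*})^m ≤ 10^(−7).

m = 372

With n=144, ρ(Jacobi) = cos(π/145) = 0.9997653.
1 − cos²(π/145) = sin²(π/145) ⇒ √(1−ρ_J²) = sin(π/145) = 0.0216645.
Young: ω* = 2/(1+√(1−ρ_J²)) = 2/(1+0.0216645) = 2/1.0216645 = 1.9575898.
ρ_SOR = ω* − 1 = 1.9575898 − 1 = 0.9575898.
For 7 digits: m = 7·ln10 / (−ln 0.9575898) = 16.1181/0.0433358 = 371.935; round up → m = 372.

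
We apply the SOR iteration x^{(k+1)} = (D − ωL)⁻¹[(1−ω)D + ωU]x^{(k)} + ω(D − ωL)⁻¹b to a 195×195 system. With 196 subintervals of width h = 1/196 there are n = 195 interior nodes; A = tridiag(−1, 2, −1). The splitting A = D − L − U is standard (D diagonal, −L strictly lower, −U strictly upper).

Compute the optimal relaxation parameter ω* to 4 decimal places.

With n=195, ρ(Jacobi) = cos(π/196) = 0.9999.
1 − cos²(π/196) = sin²(π/196) ⇒ √(1−ρ_J²) = sin(π/196) = 0.01603.
ω* = 2/(1+0.01603) = 1.9684
[ρ_SOR] ω* − 1 = 0.9684.

ω* = 1.9684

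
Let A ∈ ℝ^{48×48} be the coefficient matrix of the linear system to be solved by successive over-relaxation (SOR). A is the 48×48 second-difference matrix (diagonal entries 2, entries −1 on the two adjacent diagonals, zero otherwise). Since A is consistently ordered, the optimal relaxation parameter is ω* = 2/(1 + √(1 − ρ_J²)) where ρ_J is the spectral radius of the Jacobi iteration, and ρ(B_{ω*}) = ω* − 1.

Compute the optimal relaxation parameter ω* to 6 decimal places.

ω* = 1.879575

spectrum of D⁻¹(L+U) = {cos(kπ/49) : 1≤k≤48}; ρ_J = cos(π/49) = 0.997945.
1 − cos²(π/49) = sin²(π/49) ⇒ √(1−ρ_J²) = sin(π/49) = 0.0640702.
[ω*] 2 ÷ (1 + 0.0640702) = 2 ÷ 1.0640702 = 1.879575.
At ω = 1.879575 every |λ(B_ω)| = ω−1, so ρ_SOR = 0.879575.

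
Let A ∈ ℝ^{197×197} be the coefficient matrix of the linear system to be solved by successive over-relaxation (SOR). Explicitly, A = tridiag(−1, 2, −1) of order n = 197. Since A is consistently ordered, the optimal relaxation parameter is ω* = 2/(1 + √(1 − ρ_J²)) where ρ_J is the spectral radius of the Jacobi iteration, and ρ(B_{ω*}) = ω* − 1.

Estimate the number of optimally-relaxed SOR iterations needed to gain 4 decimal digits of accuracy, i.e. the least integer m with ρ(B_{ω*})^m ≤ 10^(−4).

m = 291

[ρ_J] n=197: ρ(B_J) = cos(π/(n+1)) = cos(π/198) = 0.9998741.
root = sin(π/198) = 0.0158660  (since 1−cos² = sin²).
ω* = 2 / (1 + 0.0158660) = 2 / 1.0158660 ≈ 1.9687636.
ρ_SOR = ω* − 1 ≈ 0.9687636.
m ≥ 4·ln10 / (−ln 0.9687636) = 290.229; smallest integer m = 291.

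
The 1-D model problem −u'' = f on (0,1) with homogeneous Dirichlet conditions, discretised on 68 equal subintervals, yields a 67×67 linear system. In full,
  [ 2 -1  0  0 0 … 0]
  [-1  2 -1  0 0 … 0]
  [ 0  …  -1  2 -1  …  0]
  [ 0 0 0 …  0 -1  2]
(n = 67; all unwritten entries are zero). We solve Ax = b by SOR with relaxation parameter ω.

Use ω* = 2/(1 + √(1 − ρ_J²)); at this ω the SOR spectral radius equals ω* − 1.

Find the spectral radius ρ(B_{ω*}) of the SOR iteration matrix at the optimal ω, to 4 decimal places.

n=67: λ(B_J) = 1 − λ(A)/2 = cos(kπ/68); k=1 gives ρ_J = 0.9989.
√(1 − cos²(π/68)) = sin(π/68) ≈ 0.04618.
Then 2/(1+√(1−ρ_J²)) = 2/(1+0.04618); ω* = 2/1.04618 = 1.9117.
At ω = 1.9117 every |λ(B_ω)| = ω−1, so ρ_SOR = 0.9117.

ρ_SOR = 0.9117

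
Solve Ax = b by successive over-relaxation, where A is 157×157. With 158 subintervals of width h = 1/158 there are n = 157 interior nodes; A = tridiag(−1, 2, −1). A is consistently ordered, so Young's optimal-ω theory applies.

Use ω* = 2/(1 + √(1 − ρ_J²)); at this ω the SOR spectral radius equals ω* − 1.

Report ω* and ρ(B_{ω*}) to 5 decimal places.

spectrum of D⁻¹(L+U) = {cos(kπ/158) : 1≤k≤157}; ρ_J = cos(π/158) = 0.99980.
√(1−ρ_J²) simplifies to sin(π/158) = 0.019882.
[ω*] 2 ÷ (1 + 0.019882) = 2 ÷ 1.019882 = 1.96101.
ρ(B_{ω*}) = ω*−1 = 0.96101

ω* = 1.96101, ρ_SOR = 0.96101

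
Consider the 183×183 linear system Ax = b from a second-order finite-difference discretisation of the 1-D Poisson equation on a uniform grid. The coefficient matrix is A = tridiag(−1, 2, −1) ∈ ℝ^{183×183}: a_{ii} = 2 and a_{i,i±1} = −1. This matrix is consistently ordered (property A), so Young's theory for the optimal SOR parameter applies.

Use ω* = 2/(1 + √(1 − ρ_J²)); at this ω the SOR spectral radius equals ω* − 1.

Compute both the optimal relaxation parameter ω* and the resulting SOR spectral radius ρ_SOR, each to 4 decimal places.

½·tridiag(1,0,1) at n=183: λ_k = cos(kπ/184); max |λ| at k=1 ⇒ ρ_J = cos(π/184) ≈ 0.9999.
root = sin(π/184) = 0.01707  (since 1−cos² = sin²).
Young: ω* = 2/(1+√(1−ρ_J²)) = 2/(1+0.01707) = 2/1.01707 = 1.9664.
[ρ_SOR] ω* − 1 = 0.9664.

ω* = 1.9664, ρ_SOR = 0.9664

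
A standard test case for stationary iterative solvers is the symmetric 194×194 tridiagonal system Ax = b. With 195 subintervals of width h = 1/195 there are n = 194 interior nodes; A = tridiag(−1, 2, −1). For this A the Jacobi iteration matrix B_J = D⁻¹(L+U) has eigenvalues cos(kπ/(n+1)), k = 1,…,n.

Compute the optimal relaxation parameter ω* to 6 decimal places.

spectrum of D⁻¹(L+U) = {cos(kπ/195) : 1≤k≤194}; ρ_J = cos(π/195) = 0.999870.
1 − cos²(π/195) = sin²(π/195) ⇒ √(1−ρ_J²) = sin(π/195) = 0.0161100.
ω* = 2/(1 + 0.0161100) = 2/1.0161100 = 1.968291.
and ρ(B_{ω*}) = 1.968291 − 1 = 0.968291.

ω* = 1.968291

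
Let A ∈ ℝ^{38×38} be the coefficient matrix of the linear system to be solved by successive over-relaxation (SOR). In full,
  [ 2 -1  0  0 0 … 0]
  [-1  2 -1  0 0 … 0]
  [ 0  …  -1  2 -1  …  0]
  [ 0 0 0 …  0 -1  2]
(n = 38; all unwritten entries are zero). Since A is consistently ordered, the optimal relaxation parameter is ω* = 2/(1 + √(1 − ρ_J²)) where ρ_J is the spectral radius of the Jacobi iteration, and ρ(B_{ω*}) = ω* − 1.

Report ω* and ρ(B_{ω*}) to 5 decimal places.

½·tridiag(1,0,1) at n=38: λ_k = cos(kπ/39); max |λ| at k=1 ⇒ ρ_J = cos(π/39) ≈ 0.99676.
√(1−ρ_J²) simplifies to sin(π/39) = 0.080467.
ω* = 2/(1+0.080467) = 1.85105
and ρ(B_{ω*}) = 1.85105 − 1 = 0.85105.

ω* = 1.85105, ρ_SOR = 0.85105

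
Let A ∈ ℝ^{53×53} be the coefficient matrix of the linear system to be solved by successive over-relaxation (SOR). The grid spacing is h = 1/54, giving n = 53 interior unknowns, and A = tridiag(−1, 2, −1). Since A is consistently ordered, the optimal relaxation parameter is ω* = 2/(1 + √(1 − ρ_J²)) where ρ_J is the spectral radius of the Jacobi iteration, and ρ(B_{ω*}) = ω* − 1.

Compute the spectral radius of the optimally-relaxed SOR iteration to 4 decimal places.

ρ_J = max_k |cos(kπ/54)| = cos(π/54) = 0.9983
1 − cos²(π/54) = sin²(π/54) ⇒ √(1−ρ_J²) = sin(π/54) = 0.05814.
ω* = 2/(1+0.05814) = 1.8901
Hence ρ(B_{ω*}) = 1.8901 − 1 = 0.8901.

ρ_SOR = 0.8901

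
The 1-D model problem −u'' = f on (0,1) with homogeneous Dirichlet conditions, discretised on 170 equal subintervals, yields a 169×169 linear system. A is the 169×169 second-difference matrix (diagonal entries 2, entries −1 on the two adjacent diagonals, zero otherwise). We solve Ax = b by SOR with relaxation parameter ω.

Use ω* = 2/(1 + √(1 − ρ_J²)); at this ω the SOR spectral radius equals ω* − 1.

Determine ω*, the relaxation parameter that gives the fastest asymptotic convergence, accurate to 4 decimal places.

ω* = 1.9637

n=169: λ(B_J) = 1 − λ(A)/2 = cos(kπ/170); k=1 gives ρ_J = 0.9998.
1 − cos²(π/170) = sin²(π/170) ⇒ √(1−ρ_J²) = sin(π/170) = 0.01848.
Young: ω* = 2/(1+√(1−ρ_J²)) = 2/(1+0.01848) = 2/1.01848 = 1.9637.
[ρ_SOR] ω* − 1 = 0.9637.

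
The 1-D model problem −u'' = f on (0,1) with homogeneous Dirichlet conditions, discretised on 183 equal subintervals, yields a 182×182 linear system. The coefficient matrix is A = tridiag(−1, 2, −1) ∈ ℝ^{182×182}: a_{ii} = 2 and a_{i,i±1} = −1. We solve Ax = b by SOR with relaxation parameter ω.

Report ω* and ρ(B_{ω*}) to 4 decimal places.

ω* = 1.9662, ρ_SOR = 0.9662

With n=182, ρ(Jacobi) = cos(π/183) = 0.9999.
√(1−ρ_J²) = |sin(π/183)| = 0.01717
ω* = 2 / (1 + 0.01717) = 2 / 1.01717 ≈ 1.9662.
Hence ρ(B_{ω*}) = 1.9662 − 1 = 0.9662.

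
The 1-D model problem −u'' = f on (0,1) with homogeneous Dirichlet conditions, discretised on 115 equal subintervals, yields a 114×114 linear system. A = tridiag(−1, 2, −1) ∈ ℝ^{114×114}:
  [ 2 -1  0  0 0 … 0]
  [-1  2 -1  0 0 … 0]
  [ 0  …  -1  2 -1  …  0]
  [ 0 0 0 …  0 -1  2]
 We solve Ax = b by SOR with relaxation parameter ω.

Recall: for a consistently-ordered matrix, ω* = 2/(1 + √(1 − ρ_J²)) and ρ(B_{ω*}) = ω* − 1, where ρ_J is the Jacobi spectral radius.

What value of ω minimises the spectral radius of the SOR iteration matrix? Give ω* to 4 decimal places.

½·tridiag(1,0,1) at n=114: λ_k = cos(kπ/115); max |λ| at k=1 ⇒ ρ_J = cos(π/115) ≈ 0.9996.
root = sin(π/115) = 0.02731  (since 1−cos² = sin²).
ω* = 2 / (1 + 0.02731) = 2 / 1.02731 ≈ 1.9468.
ρ(B_{ω*}) = ω*−1 = 0.9468

ω* = 1.9468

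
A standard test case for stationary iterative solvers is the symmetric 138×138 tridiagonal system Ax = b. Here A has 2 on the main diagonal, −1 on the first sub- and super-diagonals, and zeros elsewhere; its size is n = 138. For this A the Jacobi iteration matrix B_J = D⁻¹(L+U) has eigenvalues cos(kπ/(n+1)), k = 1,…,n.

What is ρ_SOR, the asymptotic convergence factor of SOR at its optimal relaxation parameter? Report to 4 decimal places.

[ρ_J] n=138: ρ(B_J) = cos(π/(n+1)) = cos(π/139) = 0.9997.
1 − cos²(π/139) = sin²(π/139) ⇒ √(1−ρ_J²) = sin(π/139) = 0.02260.
ω* = 2 / (1 + 0.02260) = 2 / 1.02260 ≈ 1.9558.
ρ(B_{ω*}) = ω*−1 = 0.9558

ρ_SOR = 0.9558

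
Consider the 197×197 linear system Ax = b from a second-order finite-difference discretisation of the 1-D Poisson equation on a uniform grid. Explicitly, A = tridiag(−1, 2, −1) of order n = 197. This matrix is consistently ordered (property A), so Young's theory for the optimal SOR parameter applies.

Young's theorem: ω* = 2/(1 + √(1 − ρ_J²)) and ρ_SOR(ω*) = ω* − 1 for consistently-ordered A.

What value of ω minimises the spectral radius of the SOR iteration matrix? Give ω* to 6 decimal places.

B_J for the 197×197 system has eigenvalues cos(kπ/198); ρ_J = cos(π/198) = 0.999874.
1 − cos²(π/198) = sin²(π/198) ⇒ √(1−ρ_J²) = sin(π/198) = 0.0158660.
So ω* = 2/1.0158660 = 1.968764 (Young).
At ω = 1.968764 every |λ(B_ω)| = ω−1, so ρ_SOR = 0.968764.

ω* = 1.968764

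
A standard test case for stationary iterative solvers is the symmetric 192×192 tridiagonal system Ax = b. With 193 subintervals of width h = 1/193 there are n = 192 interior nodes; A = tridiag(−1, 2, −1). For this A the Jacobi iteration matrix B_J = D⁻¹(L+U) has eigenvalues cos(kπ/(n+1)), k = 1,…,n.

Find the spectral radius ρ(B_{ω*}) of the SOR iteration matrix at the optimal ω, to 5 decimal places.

ρ_SOR = 0.96797

B_J for the 192×192 system has eigenvalues cos(kπ/193); ρ_J = cos(π/193) = 0.99987.
root = sin(π/193) = 0.016277  (since 1−cos² = sin²).
ω* = 2/(1 + 0.016277) = 2/1.016277 = 1.96797.
At ω = 1.96797 every |λ(B_ω)| = ω−1, so ρ_SOR = 0.96797.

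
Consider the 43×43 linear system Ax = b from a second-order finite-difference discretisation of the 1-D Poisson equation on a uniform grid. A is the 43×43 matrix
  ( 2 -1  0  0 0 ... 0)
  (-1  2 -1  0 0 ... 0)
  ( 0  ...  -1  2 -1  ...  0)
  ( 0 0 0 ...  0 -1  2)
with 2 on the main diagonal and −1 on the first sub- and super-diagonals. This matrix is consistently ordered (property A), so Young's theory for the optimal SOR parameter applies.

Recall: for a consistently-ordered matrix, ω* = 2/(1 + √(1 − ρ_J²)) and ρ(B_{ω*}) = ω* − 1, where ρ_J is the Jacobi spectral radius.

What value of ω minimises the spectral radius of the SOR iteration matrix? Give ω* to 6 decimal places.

½·tridiag(1,0,1) at n=43: λ_k = cos(kπ/44); max |λ| at k=1 ⇒ ρ_J = cos(π/44) ≈ 0.997452.
√(1 − cos²(π/44)) = sin(π/44) ≈ 0.0713392.
ω* = 2/(1 + 0.0713392) = 2/1.0713392 = 1.866822.
At ω = 1.866822 every |λ(B_ω)| = ω−1, so ρ_SOR = 0.866822.

ω* = 1.866822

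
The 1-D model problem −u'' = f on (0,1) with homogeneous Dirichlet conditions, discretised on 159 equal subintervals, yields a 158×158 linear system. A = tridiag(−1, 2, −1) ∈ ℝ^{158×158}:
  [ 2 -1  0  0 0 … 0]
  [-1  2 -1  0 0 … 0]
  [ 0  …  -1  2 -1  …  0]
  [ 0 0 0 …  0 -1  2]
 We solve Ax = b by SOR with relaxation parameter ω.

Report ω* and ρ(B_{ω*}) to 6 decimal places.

ω* = 1.961251, ρ_SOR = 0.961251

ρ_J = max_k |cos(kπ/159)| = cos(π/159) = 0.999805
1 − cos²(π/159) = sin²(π/159) ⇒ √(1−ρ_J²) = sin(π/159) = 0.0197572.
So ω* = 2/1.0197572 = 1.961251 (Young).
ρ_SOR = ω* − 1 ≈ 0.961251.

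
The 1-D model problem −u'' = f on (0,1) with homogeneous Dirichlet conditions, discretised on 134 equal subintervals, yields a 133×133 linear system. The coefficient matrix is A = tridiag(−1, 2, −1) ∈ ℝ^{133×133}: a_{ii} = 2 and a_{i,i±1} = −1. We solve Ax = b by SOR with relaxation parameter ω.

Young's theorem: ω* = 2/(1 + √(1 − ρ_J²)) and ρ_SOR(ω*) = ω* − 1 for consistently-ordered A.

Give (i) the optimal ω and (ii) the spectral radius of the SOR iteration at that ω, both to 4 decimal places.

ω* = 1.9542, ρ_SOR = 0.9542

spectrum of D⁻¹(L+U) = {cos(kπ/134) : 1≤k≤133}; ρ_J = cos(π/134) = 0.9997.
1 − cos²(π/134) = sin²(π/134) ⇒ √(1−ρ_J²) = sin(π/134) = 0.02344.
Young: ω* = 2/(1+√(1−ρ_J²)) = 2/(1+0.02344) = 2/1.02344 = 1.9542.
ρ_SOR = ω* − 1 = 1.9542 − 1 = 0.9542.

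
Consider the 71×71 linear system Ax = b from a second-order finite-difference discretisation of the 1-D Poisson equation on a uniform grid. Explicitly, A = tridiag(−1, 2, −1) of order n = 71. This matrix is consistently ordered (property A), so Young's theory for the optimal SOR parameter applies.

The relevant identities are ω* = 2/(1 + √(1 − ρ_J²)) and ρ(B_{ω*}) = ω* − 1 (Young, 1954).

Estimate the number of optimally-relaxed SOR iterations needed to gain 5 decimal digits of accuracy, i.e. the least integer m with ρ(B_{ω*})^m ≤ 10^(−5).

spectrum of D⁻¹(L+U) = {cos(kπ/72) : 1≤k≤71}; ρ_J = cos(π/72) = 0.9990482.
√(1−ρ_J²) simplifies to sin(π/72) = 0.0436194.
Then 2/(1+√(1−ρ_J²)) = 2/(1+0.0436194); ω* = 2/1.0436194 = 1.9164075.
ρ_SOR = ω* − 1 ≈ 0.9164075.
m ≥ 5·ln10 / (−ln 0.9164075) = 131.886; smallest integer m = 132.

m = 132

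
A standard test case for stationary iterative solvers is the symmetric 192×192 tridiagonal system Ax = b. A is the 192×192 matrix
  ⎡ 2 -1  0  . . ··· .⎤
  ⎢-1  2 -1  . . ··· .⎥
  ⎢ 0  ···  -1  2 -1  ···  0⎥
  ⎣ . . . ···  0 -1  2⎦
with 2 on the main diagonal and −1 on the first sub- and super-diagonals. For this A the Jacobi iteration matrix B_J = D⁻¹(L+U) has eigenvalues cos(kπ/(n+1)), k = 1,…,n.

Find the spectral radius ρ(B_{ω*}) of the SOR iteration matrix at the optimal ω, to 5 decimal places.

ρ_J = max_k |cos(kπ/193)| = cos(π/193) = 0.99987
√(1−ρ_J²) = |sin(π/193)| = 0.016277
Then 2/(1+√(1−ρ_J²)) = 2/(1+0.016277); ω* = 2/1.016277 = 1.96797.
ρ_SOR = ω* − 1 = 1.96797 − 1 = 0.96797.

ρ_SOR = 0.96797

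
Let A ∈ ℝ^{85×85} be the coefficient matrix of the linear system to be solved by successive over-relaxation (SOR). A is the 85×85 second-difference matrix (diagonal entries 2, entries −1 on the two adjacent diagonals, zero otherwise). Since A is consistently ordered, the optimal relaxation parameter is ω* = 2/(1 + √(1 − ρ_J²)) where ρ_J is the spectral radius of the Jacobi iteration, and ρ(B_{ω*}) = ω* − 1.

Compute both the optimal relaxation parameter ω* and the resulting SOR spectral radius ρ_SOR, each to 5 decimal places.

n=85: λ(B_J) = 1 − λ(A)/2 = cos(kπ/86); k=1 gives ρ_J = 0.99933.
√(1−ρ_J²) simplifies to sin(π/86) = 0.036522.
Then 2/(1+√(1−ρ_J²)) = 2/(1+0.036522); ω* = 2/1.036522 = 1.92953.
ρ(B_{ω*}) = ω*−1 = 0.92953

ω* = 1.92953, ρ_SOR = 0.92953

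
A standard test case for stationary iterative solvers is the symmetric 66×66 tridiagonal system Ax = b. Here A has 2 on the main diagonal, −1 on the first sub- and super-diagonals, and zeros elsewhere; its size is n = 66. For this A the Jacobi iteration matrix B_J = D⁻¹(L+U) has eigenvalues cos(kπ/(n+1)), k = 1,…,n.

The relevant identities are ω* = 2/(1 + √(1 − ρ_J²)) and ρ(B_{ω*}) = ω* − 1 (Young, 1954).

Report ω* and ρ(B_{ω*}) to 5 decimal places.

spectrum of D⁻¹(L+U) = {cos(kπ/67) : 1≤k≤66}; ρ_J = cos(π/67) = 0.99890.
root = sin(π/67) = 0.046872  (since 1−cos² = sin²).
Then 2/(1+√(1−ρ_J²)) = 2/(1+0.046872); ω* = 2/1.046872 = 1.91045.
ρ_SOR = ω* − 1 = 1.91045 − 1 = 0.91045.

ω* = 1.91045, ρ_SOR = 0.91045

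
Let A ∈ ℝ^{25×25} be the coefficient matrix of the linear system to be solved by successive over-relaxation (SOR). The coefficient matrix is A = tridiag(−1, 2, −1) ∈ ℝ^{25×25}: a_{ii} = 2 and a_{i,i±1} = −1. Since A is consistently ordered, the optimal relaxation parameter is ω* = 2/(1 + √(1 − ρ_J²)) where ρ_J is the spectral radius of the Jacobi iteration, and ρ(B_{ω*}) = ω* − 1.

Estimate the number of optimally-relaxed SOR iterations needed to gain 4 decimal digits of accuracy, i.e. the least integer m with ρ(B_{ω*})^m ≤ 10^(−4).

m = 39

B_J for the 25×25 system has eigenvalues cos(kπ/26); ρ_J = cos(π/26) = 0.9927089.
√(1 − cos²(π/26)) = sin(π/26) ≈ 0.1205367.
ω* = 2/(1 + 0.1205367) = 2/1.1205367 = 1.7848590.
ρ_SOR = ω* − 1 = 1.7848590 − 1 = 0.7848590.
4·ln10 = 9.21034; −ln(0.7848590) = 0.242251; m = ⌈9.21034/0.242251⌉ = ⌈38.020⌉ = 39.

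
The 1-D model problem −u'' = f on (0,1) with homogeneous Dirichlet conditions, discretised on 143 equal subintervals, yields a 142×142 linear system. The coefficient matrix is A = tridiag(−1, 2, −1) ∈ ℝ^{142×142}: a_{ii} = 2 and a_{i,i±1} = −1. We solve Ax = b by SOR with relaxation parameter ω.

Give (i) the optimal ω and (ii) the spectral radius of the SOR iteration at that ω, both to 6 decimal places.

B_J for the 142×142 system has eigenvalues cos(kπ/143); ρ_J = cos(π/143) = 0.999759.
√(1−ρ_J²) simplifies to sin(π/143) = 0.0219674.
[ω*] 2 ÷ (1 + 0.0219674) = 2 ÷ 1.0219674 = 1.957010.
ρ_SOR = ω* − 1 = 1.957010 − 1 = 0.957010.

ω* = 1.957010, ρ_SOR = 0.957010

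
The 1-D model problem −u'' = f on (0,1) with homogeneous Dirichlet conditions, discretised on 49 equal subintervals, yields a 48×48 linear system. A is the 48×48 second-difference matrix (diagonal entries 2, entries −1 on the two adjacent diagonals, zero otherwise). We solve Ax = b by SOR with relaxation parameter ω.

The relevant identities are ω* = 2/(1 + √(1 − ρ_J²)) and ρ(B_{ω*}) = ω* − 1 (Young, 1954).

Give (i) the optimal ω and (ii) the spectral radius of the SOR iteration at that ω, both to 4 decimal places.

[ρ_J] n=48: ρ(B_J) = cos(π/(n+1)) = cos(π/49) = 0.9979.
√(1−ρ_J²) simplifies to sin(π/49) = 0.06407.
ω* = 2 / (1 + 0.06407) = 2 / 1.06407 ≈ 1.8796.
ρ_SOR = ω* − 1 ≈ 0.8796.

ω* = 1.8796, ρ_SOR = 0.8796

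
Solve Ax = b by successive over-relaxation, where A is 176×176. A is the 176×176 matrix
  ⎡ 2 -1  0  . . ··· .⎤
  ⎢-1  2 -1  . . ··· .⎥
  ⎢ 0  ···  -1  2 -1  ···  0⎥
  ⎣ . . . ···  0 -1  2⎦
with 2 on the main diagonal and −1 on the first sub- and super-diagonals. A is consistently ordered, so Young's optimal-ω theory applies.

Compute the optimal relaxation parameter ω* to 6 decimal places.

ω* = 1.965123

n=176: λ(B_J) = 1 − λ(A)/2 = cos(kπ/177); k=1 gives ρ_J = 0.999842.
√(1−ρ_J²) = |sin(π/177)| = 0.0177482
Young: ω* = 2/(1+√(1−ρ_J²)) = 2/(1+0.0177482) = 2/1.0177482 = 1.965123.
and ρ(B_{ω*}) = 1.965123 − 1 = 0.965123.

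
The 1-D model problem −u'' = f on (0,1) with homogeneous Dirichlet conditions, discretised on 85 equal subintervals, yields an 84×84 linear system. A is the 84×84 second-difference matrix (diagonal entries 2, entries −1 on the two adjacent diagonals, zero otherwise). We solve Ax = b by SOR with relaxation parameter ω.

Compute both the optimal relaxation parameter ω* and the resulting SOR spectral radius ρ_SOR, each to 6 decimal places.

ω* = 1.928731, ρ_SOR = 0.928731

B_J for the 84×84 system has eigenvalues cos(kπ/85); ρ_J = cos(π/85) = 0.999317.
√(1 − cos²(π/85)) = sin(π/85) ≈ 0.0369515.
Young: ω* = 2/(1+√(1−ρ_J²)) = 2/(1+0.0369515) = 2/1.0369515 = 1.928731.
ρ_SOR = ω* − 1 = 1.928731 − 1 = 0.928731.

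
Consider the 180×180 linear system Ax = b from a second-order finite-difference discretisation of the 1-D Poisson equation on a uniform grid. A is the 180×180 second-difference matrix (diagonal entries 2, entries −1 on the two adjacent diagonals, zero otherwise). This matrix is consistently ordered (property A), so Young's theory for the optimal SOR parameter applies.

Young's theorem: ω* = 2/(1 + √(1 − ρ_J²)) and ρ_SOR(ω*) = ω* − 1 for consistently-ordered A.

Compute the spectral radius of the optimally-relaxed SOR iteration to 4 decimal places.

ρ_J = max_k |cos(kπ/181)| = cos(π/181) = 0.9998
√(1−ρ_J²) = |sin(π/181)| = 0.01736
Then 2/(1+√(1−ρ_J²)) = 2/(1+0.01736); ω* = 2/1.01736 = 1.9659.
[ρ_SOR] ω* − 1 = 0.9659.

ρ_SOR = 0.9659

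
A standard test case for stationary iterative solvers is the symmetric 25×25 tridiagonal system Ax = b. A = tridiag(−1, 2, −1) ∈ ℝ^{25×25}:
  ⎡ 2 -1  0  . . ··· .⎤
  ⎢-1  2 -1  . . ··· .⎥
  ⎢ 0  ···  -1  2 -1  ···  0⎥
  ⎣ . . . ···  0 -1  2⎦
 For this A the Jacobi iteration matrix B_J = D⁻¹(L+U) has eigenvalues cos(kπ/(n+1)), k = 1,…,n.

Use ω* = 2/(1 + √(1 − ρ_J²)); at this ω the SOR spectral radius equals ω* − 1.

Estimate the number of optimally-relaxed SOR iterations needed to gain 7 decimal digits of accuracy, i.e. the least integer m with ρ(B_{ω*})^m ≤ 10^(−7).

n=25: λ(B_J) = 1 − λ(A)/2 = cos(kπ/26); k=1 gives ρ_J = 0.9927089.
√(1 − cos²(π/26)) = sin(π/26) ≈ 0.1205367.
ω* = 2/(1+0.1205367) = 1.7848590
ρ_SOR = ω* − 1 = 1.7848590 − 1 = 0.7848590.
(0.7848590)^m ≤ 10^{−7}  ⇒  m·ln(0.7848590) ≤ −7·ln10  ⇒  m ≥ 66.535  ⇒  m = 67

m = 67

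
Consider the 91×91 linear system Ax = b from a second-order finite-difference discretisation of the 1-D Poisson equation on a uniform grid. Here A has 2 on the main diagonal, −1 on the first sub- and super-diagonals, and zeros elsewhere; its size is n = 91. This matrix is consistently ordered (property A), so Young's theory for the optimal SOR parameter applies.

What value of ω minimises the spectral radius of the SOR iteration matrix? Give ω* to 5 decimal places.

½·tridiag(1,0,1) at n=91: λ_k = cos(kπ/92); max |λ| at k=1 ⇒ ρ_J = cos(π/92) ≈ 0.99942.
√(1−ρ_J²) simplifies to sin(π/92) = 0.034141.
ω* = 2/(1+0.034141) = 1.93397
ρ_SOR = ω* − 1 = 1.93397 − 1 = 0.93397.

ω* = 1.93397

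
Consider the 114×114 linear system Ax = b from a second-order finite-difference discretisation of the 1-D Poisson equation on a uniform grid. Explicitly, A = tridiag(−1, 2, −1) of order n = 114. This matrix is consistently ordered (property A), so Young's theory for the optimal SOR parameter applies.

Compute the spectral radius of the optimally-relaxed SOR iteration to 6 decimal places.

ρ_SOR = 0.946823

ρ_J = max_k |cos(kπ/115)| = cos(π/115) = 0.999627
√(1 − cos²(π/115)) = sin(π/115) ≈ 0.0273148.
ω* = 2 / (1 + 0.0273148) = 2 / 1.0273148 ≈ 1.946823.
Hence ρ(B_{ω*}) = 1.946823 − 1 = 0.946823.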